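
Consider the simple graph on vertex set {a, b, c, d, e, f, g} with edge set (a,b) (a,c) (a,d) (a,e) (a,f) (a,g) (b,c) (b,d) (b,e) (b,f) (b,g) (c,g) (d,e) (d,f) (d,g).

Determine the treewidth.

A width-3 tree decomposition is:
Bags: B1 = {a, b, d, g}  B2 = {a, b, d, e}  B3 = {a, b, c, g}  B4 = {a, b, d, f}
Tree: B1–B2, B1–B3, B1–B4
Every bag has size at most 4, so the width is 4 − 1 = 3 and tw(G) ≤ 3. On the other hand G contains the 4-clique {a, b, d, g}. A clique must lie in a single bag of any decomposition, so no decomposition can have width below 3. Hence tw(G) = 3 exactly.

3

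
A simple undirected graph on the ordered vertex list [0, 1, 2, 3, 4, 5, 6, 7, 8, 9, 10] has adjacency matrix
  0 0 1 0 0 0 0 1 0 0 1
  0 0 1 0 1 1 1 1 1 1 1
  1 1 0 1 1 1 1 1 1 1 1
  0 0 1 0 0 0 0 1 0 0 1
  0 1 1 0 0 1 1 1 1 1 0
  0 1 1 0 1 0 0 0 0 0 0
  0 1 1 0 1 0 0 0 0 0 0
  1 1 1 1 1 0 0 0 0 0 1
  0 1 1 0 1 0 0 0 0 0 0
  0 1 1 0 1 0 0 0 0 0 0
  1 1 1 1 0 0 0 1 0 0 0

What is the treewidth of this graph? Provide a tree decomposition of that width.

Each bag holds 4 vertices, so the decomposition has width 3, which upper-bounds the treewidth. For the lower bound, the 4 vertices {0, 2, 7, 10} are pairwise adjacent, and any tree decomposition puts a clique entirely inside one bag — forcing width ≥ 3. Combining the bounds, tw(G) = 3.

Treewidth 3.
One optimal decomposition is:
Bags: B1 = {1, 2, 4, 7}  B2 = {1, 2, 4, 5}  B3 = {1, 2, 7, 10}  B4 = {1, 2, 4, 8}  B5 = {1, 2, 4, 6}  B6 = {1, 2, 4, 9}  B7 = {0, 2, 7, 10}  B8 = {2, 3, 7, 10}
Tree: B1–B2, B1–B3, B2–B4, B2–B5, B2–B6, B3–B7, B7–B8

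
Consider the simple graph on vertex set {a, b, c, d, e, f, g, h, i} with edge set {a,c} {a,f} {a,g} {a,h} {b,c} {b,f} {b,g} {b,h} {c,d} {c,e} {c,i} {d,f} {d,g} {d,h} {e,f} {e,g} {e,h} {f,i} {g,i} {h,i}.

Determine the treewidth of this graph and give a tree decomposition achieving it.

Every bag has size at most 5, so the width is 5 − 1 = 4 and tw(G) ≤ 4. For the lower bound: the 5 vertex sets {f,i}, {e,h}, {b,g}, {c}, {a} are disjoint, each induces a connected subgraph, and every pair is joined by at least one edge of G. Contracting each set to a single vertex therefore yields K_{5} as a minor, and since treewidth is minor-monotone, tw(G) ≥ tw(K_{5}) = 4. Combining the bounds, tw(G) = 4.

Treewidth 4.
Bags: B1 = {c, f, g, h, i}  B2 = {c, e, f, g, h}  B3 = {b, c, f, g, h}  B4 = {a, c, f, g, h}  B5 = {c, d, f, g, h}
Tree: B1–B2, B2–B3, B3–B4, B4–B5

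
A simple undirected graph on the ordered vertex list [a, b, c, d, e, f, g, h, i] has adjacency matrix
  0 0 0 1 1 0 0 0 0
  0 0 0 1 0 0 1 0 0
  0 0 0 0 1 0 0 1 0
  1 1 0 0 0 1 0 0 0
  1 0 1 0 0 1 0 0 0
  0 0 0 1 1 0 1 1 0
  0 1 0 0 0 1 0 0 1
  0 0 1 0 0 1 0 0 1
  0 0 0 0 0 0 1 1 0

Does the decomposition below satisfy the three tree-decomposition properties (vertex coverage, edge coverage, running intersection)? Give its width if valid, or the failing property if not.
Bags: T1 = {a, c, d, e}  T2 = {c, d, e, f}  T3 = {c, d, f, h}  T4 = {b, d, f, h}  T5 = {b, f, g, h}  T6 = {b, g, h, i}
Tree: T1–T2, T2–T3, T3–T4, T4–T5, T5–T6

Yes; width 3.

Checking the three conditions: (i) the bags cover all of {a, b, c, d, e, f, g, h, i}; (ii) for each edge, some bag contains both endpoints; (iii) the bags containing any fixed vertex form a subtree. All hold, so the decomposition is valid with width 4 − 1 = 3.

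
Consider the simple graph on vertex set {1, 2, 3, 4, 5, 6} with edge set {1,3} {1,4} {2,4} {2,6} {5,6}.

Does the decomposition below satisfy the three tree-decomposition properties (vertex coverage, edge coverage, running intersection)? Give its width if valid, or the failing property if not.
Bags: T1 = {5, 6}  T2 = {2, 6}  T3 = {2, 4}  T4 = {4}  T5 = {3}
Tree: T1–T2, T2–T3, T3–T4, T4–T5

No — vertex 1 appears in no bag.

A tree decomposition must satisfy three properties: every vertex lies in some bag; for every edge, both endpoints lie together in some bag; and for every vertex, the bags containing it form a connected subtree. Here vertex 1 appears in no bag, so the decomposition is invalid.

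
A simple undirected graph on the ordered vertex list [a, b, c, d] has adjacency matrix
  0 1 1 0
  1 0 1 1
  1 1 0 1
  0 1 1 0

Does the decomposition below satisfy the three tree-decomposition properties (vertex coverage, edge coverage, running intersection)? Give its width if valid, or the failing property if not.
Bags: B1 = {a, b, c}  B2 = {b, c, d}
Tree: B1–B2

Vertex coverage: the bags together contain {a, b, c, d}, the full vertex set. Edge coverage: each edge of G has both endpoints in at least one bag. Running intersection: for every vertex, the bags containing it form a connected subtree. All three properties hold, so this is a valid tree decomposition of width max|bag| − 1 = 2, and hence tw(G) ≤ 2.

Yes; width 2.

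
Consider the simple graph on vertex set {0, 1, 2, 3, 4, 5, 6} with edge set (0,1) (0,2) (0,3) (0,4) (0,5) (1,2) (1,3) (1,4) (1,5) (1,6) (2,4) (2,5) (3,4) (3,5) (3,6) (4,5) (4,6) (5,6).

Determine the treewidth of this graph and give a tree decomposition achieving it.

The largest bag has 5 vertices, giving width 4; this decomposition certifies tw(G) ≤ 4. Conversely, {0, 1, 2, 4, 5} is a clique of size 5, and the vertices of any clique must share a bag in every tree decomposition; so some bag has ≥ 5 vertices and tw(G) ≥ 4. Combining the bounds, tw(G) = 4.

Treewidth 4.
Bags: B1 = {0, 1, 3, 4, 5}  B2 = {0, 1, 2, 4, 5}  B3 = {1, 3, 4, 5, 6}
Tree: B1–B2, B1–B3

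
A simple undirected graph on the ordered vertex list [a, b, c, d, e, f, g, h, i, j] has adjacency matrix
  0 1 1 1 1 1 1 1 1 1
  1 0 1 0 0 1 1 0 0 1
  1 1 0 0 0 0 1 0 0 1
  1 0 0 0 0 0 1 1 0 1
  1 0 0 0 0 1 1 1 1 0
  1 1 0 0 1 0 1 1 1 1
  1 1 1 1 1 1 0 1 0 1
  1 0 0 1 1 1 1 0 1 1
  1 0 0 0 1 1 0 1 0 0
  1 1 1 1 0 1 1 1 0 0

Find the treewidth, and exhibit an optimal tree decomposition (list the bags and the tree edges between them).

Treewidth 4.
One optimal decomposition is:
Bags: B1 = {a, f, g, h, j}  B2 = {a, e, f, g, h}  B3 = {a, b, f, g, j}  B4 = {a, e, f, h, i}  B5 = {a, b, c, g, j}  B6 = {a, d, g, h, j}
Tree: B1–B2, B1–B3, B2–B4, B3–B5, B1–B6

Every bag has size at most 5, so the width is 5 − 1 = 4 and tw(G) ≤ 4. For the lower bound, the 5 vertices {a, d, g, h, j} are pairwise adjacent, and any tree decomposition puts a clique entirely inside one bag — forcing width ≥ 4. Combining the bounds, tw(G) = 4.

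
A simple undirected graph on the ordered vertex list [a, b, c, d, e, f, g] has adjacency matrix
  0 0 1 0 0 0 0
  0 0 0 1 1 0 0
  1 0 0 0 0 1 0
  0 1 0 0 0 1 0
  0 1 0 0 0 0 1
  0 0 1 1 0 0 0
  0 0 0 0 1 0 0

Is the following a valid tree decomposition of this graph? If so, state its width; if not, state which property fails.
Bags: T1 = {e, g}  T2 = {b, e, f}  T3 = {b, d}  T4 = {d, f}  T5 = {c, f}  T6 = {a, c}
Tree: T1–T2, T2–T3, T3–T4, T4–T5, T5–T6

A tree decomposition must satisfy three properties: every vertex lies in some bag; for every edge, both endpoints lie together in some bag; and for every vertex, the bags containing it form a connected subtree. Here bags containing vertex f are not connected in the tree, so the decomposition is invalid.

No — bags containing vertex f are not connected in the tree.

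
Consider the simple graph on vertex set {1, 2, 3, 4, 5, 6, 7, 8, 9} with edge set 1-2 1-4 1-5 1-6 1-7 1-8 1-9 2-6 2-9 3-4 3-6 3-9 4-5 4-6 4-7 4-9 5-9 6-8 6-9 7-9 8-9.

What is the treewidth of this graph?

3

A width-3 tree decomposition is:
Bags: B1 = {1, 6, 8, 9}  B2 = {1, 4, 6, 9}  B3 = {1, 4, 5, 9}  B4 = {3, 4, 6, 9}  B5 = {1, 4, 7, 9}  B6 = {1, 2, 6, 9}
Tree: B1–B2, B2–B3, B2–B4, B2–B5, B1–B6
Each bag holds 4 vertices, so the decomposition has width 3, which upper-bounds the treewidth. For the lower bound, the 4 vertices {1, 6, 8, 9} are pairwise adjacent, and any tree decomposition puts a clique entirely inside one bag — forcing width ≥ 3. Combining the bounds, tw(G) = 3.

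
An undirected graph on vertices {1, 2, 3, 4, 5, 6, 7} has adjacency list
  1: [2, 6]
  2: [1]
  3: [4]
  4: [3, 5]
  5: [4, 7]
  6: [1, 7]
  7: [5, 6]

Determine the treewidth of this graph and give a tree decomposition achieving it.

The largest bag has 2 vertices, giving width 1; this decomposition certifies tw(G) ≤ 1. G has an edge, so its treewidth is at least 1. Hence tw(G) = 1 exactly.

Treewidth 1.
One such decomposition:
Bags: B1 = {1, 2}  B2 = {1, 6}  B3 = {6, 7}  B4 = {5, 7}  B5 = {4, 5}  B6 = {3, 4}
Tree: B1–B2, B2–B3, B3–B4, B4–B5, B5–B6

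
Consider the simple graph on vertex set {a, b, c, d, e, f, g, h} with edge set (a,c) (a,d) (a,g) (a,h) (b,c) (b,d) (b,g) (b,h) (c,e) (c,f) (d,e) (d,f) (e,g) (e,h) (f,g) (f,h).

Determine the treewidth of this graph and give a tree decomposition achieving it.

Treewidth 4.
One such decomposition:
Bags: B1 = {a, b, d, e, f}  B2 = {a, b, e, f, g}  B3 = {a, b, c, e, f}  B4 = {a, b, e, f, h}
Tree: B1–B2, B2–B3, B3–B4

Each bag holds 5 vertices, so the decomposition has width 4, which upper-bounds the treewidth. For the lower bound: the 5 vertex sets {d,f}, {b,g}, {c,e}, {a}, {h} are disjoint, each induces a connected subgraph, and every pair is joined by at least one edge of G. Contracting each set to a single vertex therefore yields K_{5} as a minor, and since treewidth is minor-monotone, tw(G) ≥ tw(K_{5}) = 4. Hence tw(G) = 4 exactly.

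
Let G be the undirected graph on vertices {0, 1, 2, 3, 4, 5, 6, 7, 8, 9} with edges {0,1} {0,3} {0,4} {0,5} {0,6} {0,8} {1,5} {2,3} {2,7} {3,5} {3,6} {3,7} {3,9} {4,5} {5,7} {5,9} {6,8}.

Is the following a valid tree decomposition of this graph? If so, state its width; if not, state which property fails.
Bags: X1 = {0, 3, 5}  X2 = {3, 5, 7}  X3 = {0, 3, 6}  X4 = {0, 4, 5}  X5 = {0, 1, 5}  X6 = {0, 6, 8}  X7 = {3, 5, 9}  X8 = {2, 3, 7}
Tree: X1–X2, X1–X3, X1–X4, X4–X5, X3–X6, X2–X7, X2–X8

Checking the three conditions: (i) the bags cover all of {0, 1, 2, 3, 4, 5, 6, 7, 8, 9}; (ii) for each edge, some bag contains both endpoints; (iii) the bags containing any fixed vertex form a subtree. All hold, so the decomposition is valid with width 3 − 1 = 2.

Yes; width 2.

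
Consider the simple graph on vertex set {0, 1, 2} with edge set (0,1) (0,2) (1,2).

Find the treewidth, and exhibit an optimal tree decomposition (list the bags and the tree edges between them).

Treewidth 2.
One such decomposition:
Bags: B1 = {0, 1, 2}
Tree: (single bag)

With just one bag of size 3, the width is 3 − 1 = 2, so tw(G) ≤ 2. For the lower bound, the 3 vertices {0, 1, 2} are pairwise adjacent, and any tree decomposition puts a clique entirely inside one bag — forcing width ≥ 2. Hence tw(G) = 2 exactly.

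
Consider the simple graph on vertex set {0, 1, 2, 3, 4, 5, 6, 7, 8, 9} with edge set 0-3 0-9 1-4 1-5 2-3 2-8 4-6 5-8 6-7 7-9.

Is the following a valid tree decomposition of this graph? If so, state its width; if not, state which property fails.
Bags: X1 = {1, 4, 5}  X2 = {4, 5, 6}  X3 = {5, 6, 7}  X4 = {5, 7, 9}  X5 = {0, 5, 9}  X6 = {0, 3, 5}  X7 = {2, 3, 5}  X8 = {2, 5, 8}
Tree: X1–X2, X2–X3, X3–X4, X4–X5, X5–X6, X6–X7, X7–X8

Every vertex of G appears in some bag (union = {0, 1, 2, 3, 4, 5, 6, 7, 8, 9}); every edge is covered by a bag; and for each vertex v the set of bags containing v is connected in the bag tree. The decomposition is therefore valid. The largest bag has 3 vertices, so the width is 2.

Yes; width 2.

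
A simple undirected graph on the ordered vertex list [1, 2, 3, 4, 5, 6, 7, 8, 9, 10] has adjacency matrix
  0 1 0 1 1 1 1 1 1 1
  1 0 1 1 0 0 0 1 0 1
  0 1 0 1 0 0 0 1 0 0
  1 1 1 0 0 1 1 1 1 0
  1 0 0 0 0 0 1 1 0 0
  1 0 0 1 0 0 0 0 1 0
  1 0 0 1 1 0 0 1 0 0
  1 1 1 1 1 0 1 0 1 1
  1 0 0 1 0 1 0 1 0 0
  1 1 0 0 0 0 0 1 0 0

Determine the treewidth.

3

A width-3 tree decomposition is:
Bags: B1 = {1, 4, 8, 9}  B2 = {1, 2, 4, 8}  B3 = {2, 3, 4, 8}  B4 = {1, 4, 7, 8}  B5 = {1, 2, 8, 10}  B6 = {1, 5, 7, 8}  B7 = {1, 4, 6, 9}
Tree: B1–B2, B2–B3, B2–B4, B2–B5, B4–B6, B1–B7
Each bag holds 4 vertices, so the decomposition has width 3, which upper-bounds the treewidth. For the lower bound, the 4 vertices {1, 2, 8, 10} are pairwise adjacent, and any tree decomposition puts a clique entirely inside one bag — forcing width ≥ 3. Hence tw(G) = 3 exactly.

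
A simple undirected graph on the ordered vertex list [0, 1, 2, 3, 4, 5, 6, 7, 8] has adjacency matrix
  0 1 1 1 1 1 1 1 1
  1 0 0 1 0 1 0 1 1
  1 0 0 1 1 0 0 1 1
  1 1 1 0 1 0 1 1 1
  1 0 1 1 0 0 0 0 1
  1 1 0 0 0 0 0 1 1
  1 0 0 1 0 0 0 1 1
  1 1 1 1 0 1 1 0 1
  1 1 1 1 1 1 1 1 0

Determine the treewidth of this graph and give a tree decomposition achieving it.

Treewidth 4.
Bags: B1 = {0, 2, 3, 4, 8}  B2 = {0, 2, 3, 7, 8}  B3 = {0, 1, 3, 7, 8}  B4 = {0, 1, 5, 7, 8}  B5 = {0, 3, 6, 7, 8}
Tree: B1–B2, B2–B3, B3–B4, B2–B5

Each bag holds 5 vertices, so the decomposition has width 4, which upper-bounds the treewidth. Conversely, {0, 2, 3, 4, 8} is a clique of size 5, and the vertices of any clique must share a bag in every tree decomposition; so some bag has ≥ 5 vertices and tw(G) ≥ 4. Therefore the treewidth is 4.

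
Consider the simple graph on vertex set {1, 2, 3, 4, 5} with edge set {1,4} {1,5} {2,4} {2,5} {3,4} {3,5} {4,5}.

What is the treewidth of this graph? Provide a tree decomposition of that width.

Every bag has size at most 3, so the width is 3 − 1 = 2 and tw(G) ≤ 2. On the other hand G contains the 3-clique {1, 4, 5}. A clique must lie in a single bag of any decomposition, so no decomposition can have width below 2. Therefore the treewidth is 2.

Treewidth 2.
One optimal decomposition is:
Bags: B1 = {2, 4, 5}  B2 = {3, 4, 5}  B3 = {1, 4, 5}
Tree: B1–B2, B1–B3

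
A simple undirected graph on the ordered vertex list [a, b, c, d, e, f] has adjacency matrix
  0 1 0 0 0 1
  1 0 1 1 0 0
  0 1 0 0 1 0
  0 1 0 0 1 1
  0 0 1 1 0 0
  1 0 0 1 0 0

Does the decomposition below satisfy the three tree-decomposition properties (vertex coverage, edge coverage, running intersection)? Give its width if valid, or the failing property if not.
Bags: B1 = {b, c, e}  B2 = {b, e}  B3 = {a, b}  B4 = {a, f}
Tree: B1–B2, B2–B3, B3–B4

A tree decomposition must satisfy three properties: every vertex lies in some bag; for every edge, both endpoints lie together in some bag; and for every vertex, the bags containing it form a connected subtree. Here vertex d appears in no bag, so the decomposition is invalid.

No — vertex d appears in no bag.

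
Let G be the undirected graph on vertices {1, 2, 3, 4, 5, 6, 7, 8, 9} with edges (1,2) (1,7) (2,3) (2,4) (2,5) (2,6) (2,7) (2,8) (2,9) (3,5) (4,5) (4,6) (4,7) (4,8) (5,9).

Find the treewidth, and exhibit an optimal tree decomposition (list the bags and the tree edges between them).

The largest bag has 3 vertices, giving width 2; this decomposition certifies tw(G) ≤ 2. Conversely, {1, 2, 7} is a clique of size 3, and the vertices of any clique must share a bag in every tree decomposition; so some bag has ≥ 3 vertices and tw(G) ≥ 2. The upper and lower bounds meet at 2, so that is the treewidth.

Treewidth 2.
One such decomposition:
Bags: B1 = {2, 4, 7}  B2 = {1, 2, 7}  B3 = {2, 4, 5}  B4 = {2, 5, 9}  B5 = {2, 4, 8}  B6 = {2, 4, 6}  B7 = {2, 3, 5}
Tree: B1–B2, B1–B3, B3–B4, B3–B5, B3–B6, B3–B7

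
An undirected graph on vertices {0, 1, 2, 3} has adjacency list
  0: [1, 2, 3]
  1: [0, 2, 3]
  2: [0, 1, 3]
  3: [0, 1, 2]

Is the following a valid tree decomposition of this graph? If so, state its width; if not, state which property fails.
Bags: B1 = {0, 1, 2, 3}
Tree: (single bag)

Yes; width 3.

Checking the three conditions: (i) the bags cover all of {0, 1, 2, 3}; (ii) for each edge, some bag contains both endpoints; (iii) the bags containing any fixed vertex form a subtree. All hold, so the decomposition is valid with width 4 − 1 = 3.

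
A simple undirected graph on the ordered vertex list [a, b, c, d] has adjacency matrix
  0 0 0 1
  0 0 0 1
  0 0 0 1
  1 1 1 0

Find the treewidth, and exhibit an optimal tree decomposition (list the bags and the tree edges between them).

Treewidth 1.
One such decomposition:
Bags: B1 = {c, d}  B2 = {a, d}  B3 = {b, d}
Tree: B1–B2, B2–B3

Each bag holds 2 vertices, so the decomposition has width 1, which upper-bounds the treewidth. Since G has at least one edge (e.g. c–d), it is not an edgeless graph, so tw(G) ≥ 1. Therefore the treewidth is 1.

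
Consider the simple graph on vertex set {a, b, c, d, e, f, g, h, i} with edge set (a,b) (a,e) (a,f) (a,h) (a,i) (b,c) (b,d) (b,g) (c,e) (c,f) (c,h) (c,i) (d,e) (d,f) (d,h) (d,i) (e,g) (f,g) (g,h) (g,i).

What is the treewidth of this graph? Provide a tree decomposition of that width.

Treewidth 4.
One optimal decomposition is:
Bags: B1 = {a, c, d, g, i}  B2 = {a, c, d, f, g}  B3 = {a, c, d, e, g}  B4 = {a, c, d, g, h}  B5 = {a, b, c, d, g}
Tree: B1–B2, B2–B3, B3–B4, B4–B5

Each bag holds 5 vertices, so the decomposition has width 4, which upper-bounds the treewidth. For the lower bound: the 5 vertex sets {g,i}, {c,f}, {a,e}, {d}, {h} are disjoint, each induces a connected subgraph, and every pair is joined by at least one edge of G. Contracting each set to a single vertex therefore yields K_{5} as a minor, and since treewidth is minor-monotone, tw(G) ≥ tw(K_{5}) = 4. Hence tw(G) = 4 exactly.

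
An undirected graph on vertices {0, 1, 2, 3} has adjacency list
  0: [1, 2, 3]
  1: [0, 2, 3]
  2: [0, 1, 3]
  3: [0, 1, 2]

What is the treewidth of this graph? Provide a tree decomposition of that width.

With just one bag of size 4, the width is 4 − 1 = 3, so tw(G) ≤ 3. On the other hand G contains the 4-clique {0, 1, 2, 3}. A clique must lie in a single bag of any decomposition, so no decomposition can have width below 3. The upper and lower bounds meet at 3, so that is the treewidth.

Treewidth 3.
One such decomposition:
Bags: B1 = {0, 1, 2, 3}
Tree: (single bag)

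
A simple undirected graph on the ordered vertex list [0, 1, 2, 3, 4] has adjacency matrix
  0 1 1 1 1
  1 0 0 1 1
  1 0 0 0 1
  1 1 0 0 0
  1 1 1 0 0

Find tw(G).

2

A width-2 tree decomposition is:
Bags: B1 = {0, 1, 4}  B2 = {0, 1, 3}  B3 = {0, 2, 4}
Tree: B1–B2, B1–B3
The largest bag has 3 vertices, giving width 2; this decomposition certifies tw(G) ≤ 2. On the other hand G contains the 3-clique {0, 1, 3}. A clique must lie in a single bag of any decomposition, so no decomposition can have width below 2. Hence tw(G) = 2 exactly.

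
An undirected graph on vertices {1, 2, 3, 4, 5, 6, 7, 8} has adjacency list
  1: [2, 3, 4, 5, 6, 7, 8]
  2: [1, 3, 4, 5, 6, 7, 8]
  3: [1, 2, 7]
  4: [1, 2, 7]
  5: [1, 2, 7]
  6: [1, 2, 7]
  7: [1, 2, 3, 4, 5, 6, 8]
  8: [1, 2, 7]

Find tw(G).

3

A width-3 tree decomposition is:
Bags: B1 = {1, 2, 3, 7}  B2 = {1, 2, 4, 7}  B3 = {1, 2, 7, 8}  B4 = {1, 2, 5, 7}  B5 = {1, 2, 6, 7}
Tree: B1–B2, B1–B3, B3–B4, B2–B5
Every bag has size at most 4, so the width is 4 − 1 = 3 and tw(G) ≤ 3. Conversely, {1, 2, 3, 7} is a clique of size 4, and the vertices of any clique must share a bag in every tree decomposition; so some bag has ≥ 4 vertices and tw(G) ≥ 3. The upper and lower bounds meet at 3, so that is the treewidth.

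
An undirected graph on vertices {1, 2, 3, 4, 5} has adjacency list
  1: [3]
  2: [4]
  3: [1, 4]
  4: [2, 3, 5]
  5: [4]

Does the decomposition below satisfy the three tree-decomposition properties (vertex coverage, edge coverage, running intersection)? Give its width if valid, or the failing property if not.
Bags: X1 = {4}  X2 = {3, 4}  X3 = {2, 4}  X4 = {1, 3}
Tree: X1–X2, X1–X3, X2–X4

A tree decomposition must satisfy three properties: every vertex lies in some bag; for every edge, both endpoints lie together in some bag; and for every vertex, the bags containing it form a connected subtree. Here vertex 5 appears in no bag, so the decomposition is invalid.

No — vertex 5 appears in no bag.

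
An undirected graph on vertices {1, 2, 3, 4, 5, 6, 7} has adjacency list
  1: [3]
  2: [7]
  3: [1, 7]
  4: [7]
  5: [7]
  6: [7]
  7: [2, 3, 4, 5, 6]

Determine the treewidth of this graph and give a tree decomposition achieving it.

Each bag holds 2 vertices, so the decomposition has width 1, which upper-bounds the treewidth. Any graph with an edge has treewidth ≥ 1, and G has the edge 5–7. Therefore the treewidth is 1.

Treewidth 1.
One such decomposition:
Bags: B1 = {5, 7}  B2 = {3, 7}  B3 = {1, 3}  B4 = {6, 7}  B5 = {2, 7}  B6 = {4, 7}
Tree: B1–B2, B2–B3, B2–B4, B2–B5, B5–B6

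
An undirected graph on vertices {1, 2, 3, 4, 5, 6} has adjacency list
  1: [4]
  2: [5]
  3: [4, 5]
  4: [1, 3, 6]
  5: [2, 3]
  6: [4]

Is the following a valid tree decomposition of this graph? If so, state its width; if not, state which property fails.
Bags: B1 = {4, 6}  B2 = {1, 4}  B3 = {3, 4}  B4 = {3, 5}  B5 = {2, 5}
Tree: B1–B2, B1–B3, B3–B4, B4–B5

Yes; width 1.

Checking the three conditions: (i) the bags cover all of {1, 2, 3, 4, 5, 6}; (ii) for each edge, some bag contains both endpoints; (iii) the bags containing any fixed vertex form a subtree. All hold, so the decomposition is valid with width 2 − 1 = 1.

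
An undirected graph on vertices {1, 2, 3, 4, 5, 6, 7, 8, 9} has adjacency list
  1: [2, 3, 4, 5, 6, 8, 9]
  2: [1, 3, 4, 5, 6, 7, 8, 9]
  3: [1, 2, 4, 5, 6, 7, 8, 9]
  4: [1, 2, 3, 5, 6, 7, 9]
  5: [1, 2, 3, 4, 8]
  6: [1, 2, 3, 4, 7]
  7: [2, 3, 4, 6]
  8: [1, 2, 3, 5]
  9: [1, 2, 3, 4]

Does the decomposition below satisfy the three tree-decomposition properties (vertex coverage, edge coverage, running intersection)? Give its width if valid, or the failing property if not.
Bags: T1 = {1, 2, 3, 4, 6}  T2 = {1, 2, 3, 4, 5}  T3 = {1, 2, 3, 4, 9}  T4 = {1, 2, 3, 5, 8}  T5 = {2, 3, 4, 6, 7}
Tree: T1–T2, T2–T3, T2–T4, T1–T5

Yes; width 4.

Vertex coverage: the bags together contain {1, 2, 3, 4, 5, 6, 7, 8, 9}, the full vertex set. Edge coverage: each edge of G has both endpoints in at least one bag. Running intersection: for every vertex, the bags containing it form a connected subtree. All three properties hold, so this is a valid tree decomposition of width max|bag| − 1 = 4, and hence tw(G) ≤ 4.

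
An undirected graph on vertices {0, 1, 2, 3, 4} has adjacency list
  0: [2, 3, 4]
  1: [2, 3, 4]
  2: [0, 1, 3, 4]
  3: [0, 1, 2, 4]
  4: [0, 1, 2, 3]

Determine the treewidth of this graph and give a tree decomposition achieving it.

Treewidth 3.
One such decomposition:
Bags: B1 = {0, 2, 3, 4}  B2 = {1, 2, 3, 4}
Tree: B1–B2

Every bag has size at most 4, so the width is 4 − 1 = 3 and tw(G) ≤ 3. For the lower bound, the 4 vertices {0, 2, 3, 4} are pairwise adjacent, and any tree decomposition puts a clique entirely inside one bag — forcing width ≥ 3. Therefore the treewidth is 3.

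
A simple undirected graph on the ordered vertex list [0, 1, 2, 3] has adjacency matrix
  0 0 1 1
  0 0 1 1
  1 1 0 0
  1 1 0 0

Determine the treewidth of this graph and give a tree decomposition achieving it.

Treewidth 2.
Bags: B1 = {1, 2, 3}  B2 = {0, 2, 3}
Tree: B1–B2

Each bag holds 3 vertices, so the decomposition has width 2, which upper-bounds the treewidth. For the lower bound, G contains the cycle 2–1–3–0–2, so G is not a forest; only forests have treewidth ≤ 1, hence tw(G) ≥ 2. The upper and lower bounds meet at 2, so that is the treewidth.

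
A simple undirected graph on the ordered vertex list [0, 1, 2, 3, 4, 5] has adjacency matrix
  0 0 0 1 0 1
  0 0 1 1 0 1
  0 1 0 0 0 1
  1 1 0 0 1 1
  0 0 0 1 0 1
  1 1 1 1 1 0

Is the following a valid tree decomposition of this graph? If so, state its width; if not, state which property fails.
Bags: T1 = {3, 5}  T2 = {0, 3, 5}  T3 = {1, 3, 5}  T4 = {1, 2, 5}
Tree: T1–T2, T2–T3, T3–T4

A tree decomposition must satisfy three properties: every vertex lies in some bag; for every edge, both endpoints lie together in some bag; and for every vertex, the bags containing it form a connected subtree. Here vertex 4 appears in no bag, so the decomposition is invalid.

No — vertex 4 appears in no bag.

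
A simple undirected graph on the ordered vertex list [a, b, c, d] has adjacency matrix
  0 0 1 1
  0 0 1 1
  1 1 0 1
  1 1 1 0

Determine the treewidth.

2

A width-2 tree decomposition is:
Bags: B1 = {b, c, d}  B2 = {a, c, d}
Tree: B1–B2
Every bag has size at most 3, so the width is 3 − 1 = 2 and tw(G) ≤ 2. On the other hand G contains the 3-clique {a, c, d}. A clique must lie in a single bag of any decomposition, so no decomposition can have width below 2. The upper and lower bounds meet at 2, so that is the treewidth.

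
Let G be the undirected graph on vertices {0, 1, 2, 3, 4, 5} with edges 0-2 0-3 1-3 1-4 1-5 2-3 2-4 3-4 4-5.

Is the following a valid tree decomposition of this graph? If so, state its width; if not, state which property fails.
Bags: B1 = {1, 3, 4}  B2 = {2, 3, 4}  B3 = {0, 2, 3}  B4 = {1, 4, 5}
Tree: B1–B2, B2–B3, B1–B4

Vertex coverage: the bags together contain {0, 1, 2, 3, 4, 5}, the full vertex set. Edge coverage: each edge of G has both endpoints in at least one bag. Running intersection: for every vertex, the bags containing it form a connected subtree. All three properties hold, so this is a valid tree decomposition of width max|bag| − 1 = 2, and hence tw(G) ≤ 2.

Yes; width 2.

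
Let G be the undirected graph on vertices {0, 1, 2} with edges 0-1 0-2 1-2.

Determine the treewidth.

A width-2 tree decomposition is:
Bags: B1 = {0, 1, 2}
Tree: (single bag)
A single bag containing all 3 vertices is trivially a valid decomposition of width 2. Conversely, {0, 1, 2} is a clique of size 3, and the vertices of any clique must share a bag in every tree decomposition; so some bag has ≥ 3 vertices and tw(G) ≥ 2. Hence tw(G) = 2 exactly.

2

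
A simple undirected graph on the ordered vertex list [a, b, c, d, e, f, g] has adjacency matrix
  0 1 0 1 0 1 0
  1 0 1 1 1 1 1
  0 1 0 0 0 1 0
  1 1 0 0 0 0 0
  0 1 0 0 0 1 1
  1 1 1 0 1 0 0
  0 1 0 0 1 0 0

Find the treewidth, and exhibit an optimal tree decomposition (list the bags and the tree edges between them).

Treewidth 2.
One optimal decomposition is:
Bags: B1 = {a, b, f}  B2 = {a, b, d}  B3 = {b, c, f}  B4 = {b, e, f}  B5 = {b, e, g}
Tree: B1–B2, B1–B3, B1–B4, B4–B5

Every bag has size at most 3, so the width is 3 − 1 = 2 and tw(G) ≤ 2. On the other hand G contains the 3-clique {a, b, d}. A clique must lie in a single bag of any decomposition, so no decomposition can have width below 2. Combining the bounds, tw(G) = 2.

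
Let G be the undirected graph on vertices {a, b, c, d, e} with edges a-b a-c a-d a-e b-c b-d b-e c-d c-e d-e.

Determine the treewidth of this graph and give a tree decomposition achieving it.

Treewidth 4.
One such decomposition:
Bags: B1 = {a, b, c, d, e}
Tree: (single bag)

With just one bag of size 5, the width is 5 − 1 = 4, so tw(G) ≤ 4. For the lower bound, the 5 vertices {a, b, c, d, e} are pairwise adjacent, and any tree decomposition puts a clique entirely inside one bag — forcing width ≥ 4. Hence tw(G) = 4 exactly.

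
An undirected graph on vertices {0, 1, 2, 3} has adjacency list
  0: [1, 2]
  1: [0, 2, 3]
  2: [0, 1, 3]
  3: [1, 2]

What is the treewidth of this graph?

2

A width-2 tree decomposition is:
Bags: B1 = {1, 2, 3}  B2 = {0, 1, 2}
Tree: B1–B2
Each bag holds 3 vertices, so the decomposition has width 2, which upper-bounds the treewidth. On the other hand G contains the 3-clique {0, 1, 2}. A clique must lie in a single bag of any decomposition, so no decomposition can have width below 2. Hence tw(G) = 2 exactly.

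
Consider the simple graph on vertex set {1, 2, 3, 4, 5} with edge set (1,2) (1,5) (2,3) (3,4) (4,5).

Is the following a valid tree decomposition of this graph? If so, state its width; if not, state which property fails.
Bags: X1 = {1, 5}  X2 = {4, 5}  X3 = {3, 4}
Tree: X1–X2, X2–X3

No — vertex 2 appears in no bag.

A tree decomposition must satisfy three properties: every vertex lies in some bag; for every edge, both endpoints lie together in some bag; and for every vertex, the bags containing it form a connected subtree. Here vertex 2 appears in no bag, so the decomposition is invalid.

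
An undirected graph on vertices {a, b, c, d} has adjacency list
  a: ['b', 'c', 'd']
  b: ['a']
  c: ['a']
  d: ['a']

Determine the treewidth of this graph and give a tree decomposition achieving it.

Treewidth 1.
Bags: B1 = {a, d}  B2 = {a, b}  B3 = {a, c}
Tree: B1–B2, B1–B3

Each bag holds 2 vertices, so the decomposition has width 1, which upper-bounds the treewidth. G has an edge, so its treewidth is at least 1. Therefore the treewidth is 1.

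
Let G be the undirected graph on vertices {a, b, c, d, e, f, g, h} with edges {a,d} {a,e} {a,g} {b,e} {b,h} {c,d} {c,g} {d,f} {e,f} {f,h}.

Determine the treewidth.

A width-2 tree decomposition is:
Bags: B1 = {b, f, h}  B2 = {b, e, f}  B3 = {d, e, f}  B4 = {a, d, e}  B5 = {a, c, d}  B6 = {a, c, g}
Tree: B1–B2, B2–B3, B3–B4, B4–B5, B5–B6
The largest bag has 3 vertices, giving width 2; this decomposition certifies tw(G) ≤ 2. Since h–b–e–f–h is a cycle in G, G is not acyclic. Forests are exactly the graphs of treewidth ≤ 1, so tw(G) ≥ 2. Combining the bounds, tw(G) = 2.

2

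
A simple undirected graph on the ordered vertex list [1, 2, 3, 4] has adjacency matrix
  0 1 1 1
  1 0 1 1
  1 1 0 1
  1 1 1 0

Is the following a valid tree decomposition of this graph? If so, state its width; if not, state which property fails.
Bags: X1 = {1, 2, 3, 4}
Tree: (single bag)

Yes; width 3.

Every vertex of G appears in some bag (union = {1, 2, 3, 4}); every edge is covered by a bag; and for each vertex v the set of bags containing v is connected in the bag tree. The decomposition is therefore valid. The largest bag has 4 vertices, so the width is 3.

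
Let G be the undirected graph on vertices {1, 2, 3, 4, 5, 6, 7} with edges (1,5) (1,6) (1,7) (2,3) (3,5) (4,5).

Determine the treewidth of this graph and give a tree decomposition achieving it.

Treewidth 1.
One such decomposition:
Bags: B1 = {1, 5}  B2 = {4, 5}  B3 = {1, 6}  B4 = {3, 5}  B5 = {2, 3}  B6 = {1, 7}
Tree: B1–B2, B1–B3, B2–B4, B4–B5, B3–B6

The largest bag has 2 vertices, giving width 1; this decomposition certifies tw(G) ≤ 1. G has an edge, so its treewidth is at least 1. Combining the bounds, tw(G) = 1.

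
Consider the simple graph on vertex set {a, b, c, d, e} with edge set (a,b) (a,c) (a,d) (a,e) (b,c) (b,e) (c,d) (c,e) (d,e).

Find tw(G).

3

A width-3 tree decomposition is:
Bags: B1 = {a, b, c, e}  B2 = {a, c, d, e}
Tree: B1–B2
Every bag has size at most 4, so the width is 4 − 1 = 3 and tw(G) ≤ 3. Conversely, {a, c, d, e} is a clique of size 4, and the vertices of any clique must share a bag in every tree decomposition; so some bag has ≥ 4 vertices and tw(G) ≥ 3. Combining the bounds, tw(G) = 3.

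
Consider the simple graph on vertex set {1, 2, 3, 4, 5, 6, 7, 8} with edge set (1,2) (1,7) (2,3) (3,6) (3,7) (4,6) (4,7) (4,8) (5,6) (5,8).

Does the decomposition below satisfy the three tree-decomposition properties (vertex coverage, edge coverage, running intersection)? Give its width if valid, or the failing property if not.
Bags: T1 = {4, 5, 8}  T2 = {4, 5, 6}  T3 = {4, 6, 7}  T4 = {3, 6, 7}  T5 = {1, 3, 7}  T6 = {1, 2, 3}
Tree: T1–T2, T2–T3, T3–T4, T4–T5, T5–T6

Yes; width 2.

Every vertex of G appears in some bag (union = {1, 2, 3, 4, 5, 6, 7, 8}); every edge is covered by a bag; and for each vertex v the set of bags containing v is connected in the bag tree. The decomposition is therefore valid. The largest bag has 3 vertices, so the width is 2.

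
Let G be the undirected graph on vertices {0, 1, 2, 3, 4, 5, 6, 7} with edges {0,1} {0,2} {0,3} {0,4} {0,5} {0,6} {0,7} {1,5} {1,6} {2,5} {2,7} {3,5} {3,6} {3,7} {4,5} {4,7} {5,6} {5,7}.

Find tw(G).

A width-3 tree decomposition is:
Bags: B1 = {0, 3, 5, 7}  B2 = {0, 2, 5, 7}  B3 = {0, 3, 5, 6}  B4 = {0, 4, 5, 7}  B5 = {0, 1, 5, 6}
Tree: B1–B2, B1–B3, B1–B4, B3–B5
The largest bag has 4 vertices, giving width 3; this decomposition certifies tw(G) ≤ 3. On the other hand G contains the 4-clique {0, 1, 5, 6}. A clique must lie in a single bag of any decomposition, so no decomposition can have width below 3. Hence tw(G) = 3 exactly.

3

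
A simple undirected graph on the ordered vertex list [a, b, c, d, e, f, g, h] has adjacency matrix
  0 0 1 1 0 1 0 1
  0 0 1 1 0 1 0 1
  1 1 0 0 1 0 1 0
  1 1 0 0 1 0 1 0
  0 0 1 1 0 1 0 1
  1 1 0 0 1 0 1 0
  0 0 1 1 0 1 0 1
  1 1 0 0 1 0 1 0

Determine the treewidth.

4

A width-4 tree decomposition is:
Bags: B1 = {a, b, e, f, g}  B2 = {a, b, d, e, g}  B3 = {a, b, c, e, g}  B4 = {a, b, e, g, h}
Tree: B1–B2, B2–B3, B3–B4
Every bag has size at most 5, so the width is 5 − 1 = 4 and tw(G) ≤ 4. For the lower bound: the 5 vertex sets {a,f}, {d,g}, {b,c}, {e}, {h} are disjoint, each induces a connected subgraph, and every pair is joined by at least one edge of G. Contracting each set to a single vertex therefore yields K_{5} as a minor, and since treewidth is minor-monotone, tw(G) ≥ tw(K_{5}) = 4. The upper and lower bounds meet at 4, so that is the treewidth.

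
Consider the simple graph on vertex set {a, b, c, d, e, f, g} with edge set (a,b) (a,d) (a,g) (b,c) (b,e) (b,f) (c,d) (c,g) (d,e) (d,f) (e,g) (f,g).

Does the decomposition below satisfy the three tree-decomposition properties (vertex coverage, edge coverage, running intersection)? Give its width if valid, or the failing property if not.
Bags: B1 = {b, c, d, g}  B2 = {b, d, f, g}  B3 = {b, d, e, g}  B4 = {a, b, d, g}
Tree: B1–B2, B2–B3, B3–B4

Yes; width 3.

Vertex coverage: the bags together contain {a, b, c, d, e, f, g}, the full vertex set. Edge coverage: each edge of G has both endpoints in at least one bag. Running intersection: for every vertex, the bags containing it form a connected subtree. All three properties hold, so this is a valid tree decomposition of width max|bag| − 1 = 3, and hence tw(G) ≤ 3.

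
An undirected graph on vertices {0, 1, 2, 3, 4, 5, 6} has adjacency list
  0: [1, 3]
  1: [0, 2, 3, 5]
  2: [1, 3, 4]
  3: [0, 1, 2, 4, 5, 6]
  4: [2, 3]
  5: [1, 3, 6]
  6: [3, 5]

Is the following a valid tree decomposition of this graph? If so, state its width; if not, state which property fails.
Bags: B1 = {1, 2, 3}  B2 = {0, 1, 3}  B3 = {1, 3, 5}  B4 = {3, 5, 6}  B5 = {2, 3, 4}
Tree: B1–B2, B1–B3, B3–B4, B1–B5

Yes; width 2.

Checking the three conditions: (i) the bags cover all of {0, 1, 2, 3, 4, 5, 6}; (ii) for each edge, some bag contains both endpoints; (iii) the bags containing any fixed vertex form a subtree. All hold, so the decomposition is valid with width 3 − 1 = 2.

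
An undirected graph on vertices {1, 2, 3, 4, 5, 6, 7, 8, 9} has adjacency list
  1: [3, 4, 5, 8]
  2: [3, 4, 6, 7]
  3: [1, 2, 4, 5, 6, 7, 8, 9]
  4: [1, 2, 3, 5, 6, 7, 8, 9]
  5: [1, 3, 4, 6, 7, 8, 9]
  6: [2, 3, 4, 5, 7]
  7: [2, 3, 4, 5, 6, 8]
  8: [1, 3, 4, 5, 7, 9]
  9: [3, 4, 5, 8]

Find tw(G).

4

A width-4 tree decomposition is:
Bags: B1 = {3, 4, 5, 6, 7}  B2 = {3, 4, 5, 7, 8}  B3 = {1, 3, 4, 5, 8}  B4 = {3, 4, 5, 8, 9}  B5 = {2, 3, 4, 6, 7}
Tree: B1–B2, B2–B3, B3–B4, B1–B5
Each bag holds 5 vertices, so the decomposition has width 4, which upper-bounds the treewidth. On the other hand G contains the 5-clique {2, 3, 4, 6, 7}. A clique must lie in a single bag of any decomposition, so no decomposition can have width below 4. Therefore the treewidth is 4.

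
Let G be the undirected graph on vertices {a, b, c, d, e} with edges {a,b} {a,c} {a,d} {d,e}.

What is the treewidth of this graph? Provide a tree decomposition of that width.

Every bag has size at most 2, so the width is 2 − 1 = 1 and tw(G) ≤ 1. Since G has at least one edge (e.g. a–b), it is not an edgeless graph, so tw(G) ≥ 1. Therefore the treewidth is 1.

Treewidth 1.
One optimal decomposition is:
Bags: B1 = {a, b}  B2 = {a, c}  B3 = {a, d}  B4 = {d, e}
Tree: B1–B2, B2–B3, B3–B4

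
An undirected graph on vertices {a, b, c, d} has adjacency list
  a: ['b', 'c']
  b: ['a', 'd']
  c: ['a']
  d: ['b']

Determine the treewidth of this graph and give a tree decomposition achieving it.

Each bag holds 2 vertices, so the decomposition has width 1, which upper-bounds the treewidth. Since G has at least one edge (e.g. d–b), it is not an edgeless graph, so tw(G) ≥ 1. Therefore the treewidth is 1.

Treewidth 1.
One optimal decomposition is:
Bags: B1 = {b, d}  B2 = {a, b}  B3 = {a, c}
Tree: B1–B2, B2–B3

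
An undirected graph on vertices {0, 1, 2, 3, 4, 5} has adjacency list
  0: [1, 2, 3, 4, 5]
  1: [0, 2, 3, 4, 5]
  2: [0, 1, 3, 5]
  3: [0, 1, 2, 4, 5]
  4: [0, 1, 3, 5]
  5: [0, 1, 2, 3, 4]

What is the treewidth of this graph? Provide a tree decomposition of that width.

Treewidth 4.
One such decomposition:
Bags: B1 = {0, 1, 2, 3, 5}  B2 = {0, 1, 3, 4, 5}
Tree: B1–B2

Each bag holds 5 vertices, so the decomposition has width 4, which upper-bounds the treewidth. Conversely, {0, 1, 2, 3, 5} is a clique of size 5, and the vertices of any clique must share a bag in every tree decomposition; so some bag has ≥ 5 vertices and tw(G) ≥ 4. Combining the bounds, tw(G) = 4.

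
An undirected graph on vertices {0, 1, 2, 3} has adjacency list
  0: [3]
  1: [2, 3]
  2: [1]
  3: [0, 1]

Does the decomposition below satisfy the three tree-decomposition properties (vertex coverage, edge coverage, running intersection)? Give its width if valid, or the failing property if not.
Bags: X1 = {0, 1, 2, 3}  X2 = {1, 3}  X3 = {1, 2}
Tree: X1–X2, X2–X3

No — bags containing vertex 2 are not connected in the tree.

A tree decomposition must satisfy three properties: every vertex lies in some bag; for every edge, both endpoints lie together in some bag; and for every vertex, the bags containing it form a connected subtree. Here bags containing vertex 2 are not connected in the tree, so the decomposition is invalid.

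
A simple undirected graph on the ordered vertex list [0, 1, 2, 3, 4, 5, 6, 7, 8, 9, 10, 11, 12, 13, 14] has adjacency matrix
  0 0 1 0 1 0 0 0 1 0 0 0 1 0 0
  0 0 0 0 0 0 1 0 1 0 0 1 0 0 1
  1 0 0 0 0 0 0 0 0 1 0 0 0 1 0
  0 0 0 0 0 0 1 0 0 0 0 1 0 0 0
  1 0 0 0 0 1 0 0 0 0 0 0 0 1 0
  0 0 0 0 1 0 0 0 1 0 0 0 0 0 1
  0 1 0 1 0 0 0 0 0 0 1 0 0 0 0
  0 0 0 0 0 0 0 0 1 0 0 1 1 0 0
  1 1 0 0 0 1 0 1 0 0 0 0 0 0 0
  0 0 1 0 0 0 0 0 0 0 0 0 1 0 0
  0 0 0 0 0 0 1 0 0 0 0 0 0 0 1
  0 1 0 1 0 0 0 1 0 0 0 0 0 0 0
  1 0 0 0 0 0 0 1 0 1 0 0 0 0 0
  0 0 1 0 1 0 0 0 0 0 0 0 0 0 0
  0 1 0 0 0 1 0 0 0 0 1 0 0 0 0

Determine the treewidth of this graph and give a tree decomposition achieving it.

Every bag has size at most 4, so the width is 4 − 1 = 3 and tw(G) ≤ 3. For the lower bound: the 4 vertex sets {2,9,13}, {12}, {0}, {4,5,7,8} are disjoint, each induces a connected subgraph, and every pair is joined by at least one edge of G. Contracting each set to a single vertex therefore yields K_{4} as a minor, and since treewidth is minor-monotone, tw(G) ≥ tw(K_{4}) = 3. Combining the bounds, tw(G) = 3.

Treewidth 3.
Bags: B1 = {2, 9, 12, 13}  B2 = {0, 2, 12, 13}  B3 = {0, 4, 12, 13}  B4 = {0, 4, 7, 12}  B5 = {0, 4, 7, 8}  B6 = {4, 5, 7, 8}  B7 = {5, 7, 8, 11}  B8 = {1, 5, 8, 11}  B9 = {1, 5, 11, 14}  B10 = {1, 3, 11, 14}  B11 = {1, 3, 6, 14}  B12 = {3, 6, 10, 14}
Tree: B1–B2, B2–B3, B3–B4, B4–B5, B5–B6, B6–B7, B7–B8, B8–B9, B9–B10, B10–B11, B11–B12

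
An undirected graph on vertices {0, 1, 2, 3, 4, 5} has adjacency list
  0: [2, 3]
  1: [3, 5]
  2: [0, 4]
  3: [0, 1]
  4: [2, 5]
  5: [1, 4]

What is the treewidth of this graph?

2

A width-2 tree decomposition is:
Bags: B1 = {1, 4, 5}  B2 = {1, 3, 4}  B3 = {0, 3, 4}  B4 = {0, 2, 4}
Tree: B1–B2, B2–B3, B3–B4
Every bag has size at most 3, so the width is 3 − 1 = 2 and tw(G) ≤ 2. For the lower bound, G contains the cycle 4–5–1–3–0–2–4, so G is not a forest; only forests have treewidth ≤ 1, hence tw(G) ≥ 2. Therefore the treewidth is 2.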